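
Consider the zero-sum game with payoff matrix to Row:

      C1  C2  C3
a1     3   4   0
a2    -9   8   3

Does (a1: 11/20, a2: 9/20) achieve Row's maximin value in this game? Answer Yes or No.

No

Against C1 this mix gives (11/20)·3 + (9/20)·(-9) = -12/5.
Against C2 this mix gives (11/20)·4 + (9/20)·8 = 29/5.
Against C3 this mix gives (11/20)·0 + (9/20)·3 = 27/20.
Column will play C1, holding Row to -12/5. Shifting weight toward the row that does better against C1 would raise this floor (the equalizing mix achieves 3/5 against both C1 and C3), so the proposed strategy is not optimal.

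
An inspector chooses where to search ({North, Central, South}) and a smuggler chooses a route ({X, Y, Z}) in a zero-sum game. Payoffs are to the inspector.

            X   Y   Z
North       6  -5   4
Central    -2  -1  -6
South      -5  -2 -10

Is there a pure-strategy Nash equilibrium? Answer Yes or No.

No

Row minima: North → -5, Central → -6, South → -10; maximin = -5.
Column maxima: X → 6, Y → -1, Z → 4; minimax = -1.
-5 ≠ -1, so no pure-strategy equilibrium exists.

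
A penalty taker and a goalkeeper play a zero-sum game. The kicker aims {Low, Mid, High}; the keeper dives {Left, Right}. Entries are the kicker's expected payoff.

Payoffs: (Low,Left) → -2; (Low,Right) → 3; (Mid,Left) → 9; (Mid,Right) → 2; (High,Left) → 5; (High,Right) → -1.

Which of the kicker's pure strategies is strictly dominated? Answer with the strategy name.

High

Mid gives a strictly higher payoff than High against every column: 9 > 5, 2 > -1.
So High is strictly dominated and the kicker never plays it.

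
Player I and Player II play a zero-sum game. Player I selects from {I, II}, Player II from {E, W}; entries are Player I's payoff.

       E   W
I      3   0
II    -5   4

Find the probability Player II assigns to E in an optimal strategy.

Row minima: I → 0, II → -5; maximin = 0.
Column maxima: E → 3, W → 4; minimax = 3.
0 ≠ 3, so there is no saddle point; optimal play is mixed.
Let Player I play I with probability p. Expected payoff against E: 3p + (-5)(1−p) = 8p − 5; against W: 0p + 4(1−p) = −4p + 4.
Setting these equal: 8p − 5 = −4p + 4 ⇒ 12p = 9 ⇒ p = 3/4, and the value is (8)·(3/4) − 5 = 1.
For Player II: with q = P(E), equating I's and II's payoffs gives 3q = −9q + 4 ⇒ q = 1/3.

1/3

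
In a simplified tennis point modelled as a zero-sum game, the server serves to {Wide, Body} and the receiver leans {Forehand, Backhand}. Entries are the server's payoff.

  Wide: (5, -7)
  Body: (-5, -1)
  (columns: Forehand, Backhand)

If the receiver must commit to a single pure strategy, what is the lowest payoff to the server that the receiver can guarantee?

Column maxima: Forehand → 5, Backhand → -1.
The smallest of these is -1.

-1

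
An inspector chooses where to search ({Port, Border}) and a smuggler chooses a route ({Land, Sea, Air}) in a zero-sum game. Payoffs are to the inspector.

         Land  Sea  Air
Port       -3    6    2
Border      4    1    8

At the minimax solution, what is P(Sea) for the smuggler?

Row minima: Port → -3, Border → 1; maximin = 1.
Column maxima: Land → 4, Sea → 6, Air → 8; minimax = 4.
1 ≠ 4, so there is no saddle point; optimal play is mixed.
Air is strictly dominated by Land (it gives the inspector strictly more in every row), so the smuggler never plays it.
On the remaining 2×2 (Port, Border vs Land, Sea):
Let the inspector play Port with probability p. Expected payoff against Land: (-3)p + 4(1−p) = −7p + 4; against Sea: 6p + 1(1−p) = 5p + 1.
Setting these equal: −7p + 4 = 5p + 1 ⇒ −12p = -3 ⇒ p = 1/4, and the value is (-7)·(1/4) + 4 = 9/4.
For the smuggler: with q = P(Land), equating Port's and Border's payoffs gives −9q + 6 = 3q + 1 ⇒ q = 5/12.

7/12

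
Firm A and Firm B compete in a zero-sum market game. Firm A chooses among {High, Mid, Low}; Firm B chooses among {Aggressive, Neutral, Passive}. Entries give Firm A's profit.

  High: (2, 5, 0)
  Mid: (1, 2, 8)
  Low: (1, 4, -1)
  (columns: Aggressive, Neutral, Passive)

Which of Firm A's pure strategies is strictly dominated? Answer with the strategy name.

Low

High gives a strictly higher payoff than Low against every column: 2 > 1, 5 > 4, 0 > -1.
So Low is strictly dominated and Firm A never plays it.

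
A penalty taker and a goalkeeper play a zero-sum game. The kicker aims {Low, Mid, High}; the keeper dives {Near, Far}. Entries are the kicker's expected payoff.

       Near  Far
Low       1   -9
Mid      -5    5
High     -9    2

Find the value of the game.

-2

Row minima: Low → -9, Mid → -5, High → -9; maximin = -5.
Column maxima: Near → 1, Far → 5; minimax = 1.
-5 ≠ 1, so there is no saddle point; optimal play is mixed.
High is strictly dominated by Mid, so the kicker never plays it.
On the remaining 2×2 (Low, Mid vs Near, Far):
Let the kicker play Low with probability p. Expected payoff against Near: 1p + (-5)(1−p) = 6p − 5; against Far: (-9)p + 5(1−p) = −14p + 5.
Setting these equal: 6p − 5 = −14p + 5 ⇒ 20p = 10 ⇒ p = 1/2, and the value is (6)·(1/2) − 5 = -2.
For the keeper: with q = P(Near), equating Low's and Mid's payoffs gives 10q − 9 = −10q + 5 ⇒ q = 7/10.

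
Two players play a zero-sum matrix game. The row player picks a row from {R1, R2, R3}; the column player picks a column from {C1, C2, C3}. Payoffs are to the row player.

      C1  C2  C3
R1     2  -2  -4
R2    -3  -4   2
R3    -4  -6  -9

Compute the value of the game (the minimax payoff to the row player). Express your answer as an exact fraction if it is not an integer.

-5/2

Row minima: R1 → -4, R2 → -4, R3 → -9; maximin = -4.
Column maxima: C1 → 2, C2 → -2, C3 → 2; minimax = -2.
-4 ≠ -2, so there is no saddle point; optimal play is mixed.
R3 is strictly dominated by R1, so the row player never plays it.
C1 is strictly dominated by C2 (it gives the row player strictly more in every row), so the column player never plays it.
On the remaining 2×2 (R1, R2 vs C2, C3):
Let the row player play R1 with probability p. Expected payoff against C2: (-2)p + (-4)(1−p) = 2p − 4; against C3: (-4)p + 2(1−p) = −6p + 2.
Setting these equal: 2p − 4 = −6p + 2 ⇒ 8p = 6 ⇒ p = 3/4, and the value is (2)·(3/4) − 4 = -5/2.
For the column player: with q = P(C2), equating R1's and R2's payoffs gives 2q − 4 = −6q + 2 ⇒ q = 3/4.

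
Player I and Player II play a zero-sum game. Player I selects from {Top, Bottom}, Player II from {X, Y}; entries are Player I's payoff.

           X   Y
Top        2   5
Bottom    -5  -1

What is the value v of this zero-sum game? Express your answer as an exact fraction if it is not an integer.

2

Row minima: Top → 2, Bottom → -5; maximin = 2.
Column maxima: X → 2, Y → 5; minimax = 2.
Since maximin = minimax = 2, there is a saddle point and the value is 2.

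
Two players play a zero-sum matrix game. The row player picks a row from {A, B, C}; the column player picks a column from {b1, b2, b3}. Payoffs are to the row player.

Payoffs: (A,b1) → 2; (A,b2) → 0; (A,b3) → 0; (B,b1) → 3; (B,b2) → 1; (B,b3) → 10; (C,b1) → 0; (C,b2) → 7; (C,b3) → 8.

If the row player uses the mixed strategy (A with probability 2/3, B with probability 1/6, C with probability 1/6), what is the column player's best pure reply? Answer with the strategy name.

If the column player plays b1, the row player's expected payoff is (2/3)·2 + (1/6)·3 + (1/6)·0 = 11/6.
If the column player plays b2, the row player's expected payoff is (2/3)·0 + (1/6)·1 + (1/6)·7 = 4/3.
If the column player plays b3, the row player's expected payoff is (2/3)·0 + (1/6)·10 + (1/6)·8 = 3.
The column player minimizes the row player's payoff; the smallest is 4/3, so the best response is b2.

b2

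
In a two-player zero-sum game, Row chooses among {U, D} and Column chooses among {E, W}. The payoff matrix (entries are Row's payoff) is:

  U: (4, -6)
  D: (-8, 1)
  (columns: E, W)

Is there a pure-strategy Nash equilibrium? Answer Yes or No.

No

Row minima: U → -6, D → -8; maximin = -6.
Column maxima: E → 4, W → 1; minimax = 1.
-6 ≠ 1, so no pure-strategy equilibrium exists.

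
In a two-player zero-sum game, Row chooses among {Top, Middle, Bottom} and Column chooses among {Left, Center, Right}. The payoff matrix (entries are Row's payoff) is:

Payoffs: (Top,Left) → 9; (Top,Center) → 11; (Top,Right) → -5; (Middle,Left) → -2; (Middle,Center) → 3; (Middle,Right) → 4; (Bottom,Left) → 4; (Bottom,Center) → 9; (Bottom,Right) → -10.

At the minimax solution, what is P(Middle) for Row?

Row minima: Top → -5, Middle → -2, Bottom → -10; maximin = -2.
Column maxima: Left → 9, Center → 11, Right → 4; minimax = 4.
-2 ≠ 4, so there is no saddle point; optimal play is mixed.
Bottom is strictly dominated by Top, so Row never plays it.
Center is strictly dominated by Left (it gives Row strictly more in every row), so Column never plays it.
On the remaining 2×2 (Top, Middle vs Left, Right):
Let Row play Top with probability p. Expected payoff against Left: 9p + (-2)(1−p) = 11p − 2; against Right: (-5)p + 4(1−p) = −9p + 4.
Setting these equal: 11p − 2 = −9p + 4 ⇒ 20p = 6 ⇒ p = 3/10, and the value is (11)·(3/10) − 2 = 13/10.
For Column: with q = P(Left), equating Top's and Middle's payoffs gives 14q − 5 = −6q + 4 ⇒ q = 9/20.

7/10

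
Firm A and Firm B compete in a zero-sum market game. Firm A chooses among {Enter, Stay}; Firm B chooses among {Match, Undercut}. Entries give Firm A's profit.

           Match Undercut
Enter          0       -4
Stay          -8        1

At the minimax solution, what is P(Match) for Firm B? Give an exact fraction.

5/13

Row minima: Enter → -4, Stay → -8; maximin = -4.
Column maxima: Match → 0, Undercut → 1; minimax = 0.
-4 ≠ 0, so there is no saddle point; optimal play is mixed.
Let Firm A play Enter with probability p. Expected payoff against Match: 0p + (-8)(1−p) = 8p − 8; against Undercut: (-4)p + 1(1−p) = −5p + 1.
Setting these equal: 8p − 8 = −5p + 1 ⇒ 13p = 9 ⇒ p = 9/13, and the value is (8)·(9/13) − 8 = -32/13.
For Firm B: with q = P(Match), equating Enter's and Stay's payoffs gives 4q − 4 = −9q + 1 ⇒ q = 5/13.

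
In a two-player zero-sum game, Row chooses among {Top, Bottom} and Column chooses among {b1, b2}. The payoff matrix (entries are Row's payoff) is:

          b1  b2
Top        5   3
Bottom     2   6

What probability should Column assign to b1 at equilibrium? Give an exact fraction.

1/2

Row minima: Top → 3, Bottom → 2; maximin = 3.
Column maxima: b1 → 5, b2 → 6; minimax = 5.
3 ≠ 5, so there is no saddle point; optimal play is mixed.
Let Row play Top with probability p. Expected payoff against b1: 5p + 2(1−p) = 3p + 2; against b2: 3p + 6(1−p) = −3p + 6.
Setting these equal: 3p + 2 = −3p + 6 ⇒ 6p = 4 ⇒ p = 2/3, and the value is (3)·(2/3) + 2 = 4.
For Column: with q = P(b1), equating Top's and Bottom's payoffs gives 2q + 3 = −4q + 6 ⇒ q = 1/2.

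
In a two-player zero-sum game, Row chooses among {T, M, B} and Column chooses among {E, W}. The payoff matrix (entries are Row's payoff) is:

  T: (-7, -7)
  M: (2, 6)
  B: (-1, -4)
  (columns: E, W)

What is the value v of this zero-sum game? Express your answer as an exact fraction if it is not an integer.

2

Row minima: T → -7, M → 2, B → -4; maximin = 2.
Column maxima: E → 2, W → 6; minimax = 2.
Since maximin = minimax = 2, there is a saddle point and the value is 2.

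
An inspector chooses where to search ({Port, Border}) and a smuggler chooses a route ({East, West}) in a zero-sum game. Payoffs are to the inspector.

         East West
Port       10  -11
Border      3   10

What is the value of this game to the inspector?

19/4

Row minima: Port → -11, Border → 3; maximin = 3.
Column maxima: East → 10, West → 10; minimax = 10.
3 ≠ 10, so there is no saddle point; optimal play is mixed.
Let the inspector play Port with probability p. Expected payoff against East: 10p + 3(1−p) = 7p + 3; against West: (-11)p + 10(1−p) = −21p + 10.
Setting these equal: 7p + 3 = −21p + 10 ⇒ 28p = 7 ⇒ p = 1/4, and the value is (7)·(1/4) + 3 = 19/4.
For the smuggler: with q = P(East), equating Port's and Border's payoffs gives 21q − 11 = −7q + 10 ⇒ q = 3/4.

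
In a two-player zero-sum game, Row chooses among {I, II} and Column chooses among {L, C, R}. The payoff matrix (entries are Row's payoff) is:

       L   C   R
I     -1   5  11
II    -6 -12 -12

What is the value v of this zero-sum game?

Row minima: I → -1, II → -12; maximin = -1.
Column maxima: L → -1, C → 5, R → 11; minimax = -1.
Since maximin = minimax = -1, there is a saddle point and the value is -1.

-1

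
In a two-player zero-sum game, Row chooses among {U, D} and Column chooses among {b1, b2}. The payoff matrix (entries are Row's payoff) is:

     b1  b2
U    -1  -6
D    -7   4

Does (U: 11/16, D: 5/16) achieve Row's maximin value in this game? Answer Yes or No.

Yes

Against b1 this mix gives (11/16)·(-1) + (5/16)·(-7) = -23/8.
Against b2 this mix gives (11/16)·(-6) + (5/16)·4 = -23/8.
All of Column's active replies (b1, b2) yield -23/8, and no column does worse for Row. The mix makes Column indifferent and guarantees -23/8, so it is optimal.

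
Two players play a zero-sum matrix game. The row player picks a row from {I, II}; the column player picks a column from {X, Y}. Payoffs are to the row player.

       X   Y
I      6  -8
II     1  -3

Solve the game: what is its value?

Row minima: I → -8, II → -3; maximin = -3.
Column maxima: X → 6, Y → -3; minimax = -3.
Since maximin = minimax = -3, there is a saddle point and the value is -3.

-3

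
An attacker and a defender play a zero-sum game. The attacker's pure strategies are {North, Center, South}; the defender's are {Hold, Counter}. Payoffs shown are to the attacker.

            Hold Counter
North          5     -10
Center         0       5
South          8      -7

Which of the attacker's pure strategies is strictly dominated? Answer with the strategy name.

South gives a strictly higher payoff than North against every column: 8 > 5, -7 > -10.
So North is strictly dominated and the attacker never plays it.

North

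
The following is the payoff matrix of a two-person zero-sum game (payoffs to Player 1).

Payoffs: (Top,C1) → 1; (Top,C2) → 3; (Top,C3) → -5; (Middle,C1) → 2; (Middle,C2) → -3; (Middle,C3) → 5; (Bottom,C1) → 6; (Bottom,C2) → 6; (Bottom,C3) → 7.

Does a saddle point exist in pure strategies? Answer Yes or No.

Row minima: Top → -5, Middle → -3, Bottom → 6; maximin = 6.
Column maxima: C1 → 6, C2 → 6, C3 → 7; minimax = 6.
maximin = minimax = 6, so a saddle point exists.

Yes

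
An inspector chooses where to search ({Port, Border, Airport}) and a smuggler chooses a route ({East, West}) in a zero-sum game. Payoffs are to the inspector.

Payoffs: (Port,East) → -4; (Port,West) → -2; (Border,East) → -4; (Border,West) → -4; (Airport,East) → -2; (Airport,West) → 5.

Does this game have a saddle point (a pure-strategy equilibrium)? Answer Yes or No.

Row minima: Port → -4, Border → -4, Airport → -2; maximin = -2.
Column maxima: East → -2, West → 5; minimax = -2.
maximin = minimax = -2, so a saddle point exists.

Yes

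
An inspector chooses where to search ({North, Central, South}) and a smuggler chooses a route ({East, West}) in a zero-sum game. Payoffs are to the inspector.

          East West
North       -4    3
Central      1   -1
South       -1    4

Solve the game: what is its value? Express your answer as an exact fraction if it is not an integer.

Row minima: North → -4, Central → -1, South → -1; maximin = -1.
Column maxima: East → 1, West → 4; minimax = 1.
-1 ≠ 1, so there is no saddle point; optimal play is mixed.
North is strictly dominated by South, so the inspector never plays it.
On the remaining 2×2 (Central, South vs East, West):
Let the inspector play Central with probability p. Expected payoff against East: 1p + (-1)(1−p) = 2p − 1; against West: (-1)p + 4(1−p) = −5p + 4.
Setting these equal: 2p − 1 = −5p + 4 ⇒ 7p = 5 ⇒ p = 5/7, and the value is (2)·(5/7) − 1 = 3/7.
For the smuggler: with q = P(East), equating Central's and South's payoffs gives 2q − 1 = −5q + 4 ⇒ q = 5/7.

3/7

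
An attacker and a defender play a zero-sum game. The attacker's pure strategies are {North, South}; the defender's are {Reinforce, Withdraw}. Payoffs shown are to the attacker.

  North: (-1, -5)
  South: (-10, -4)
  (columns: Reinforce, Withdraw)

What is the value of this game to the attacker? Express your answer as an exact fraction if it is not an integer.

-23/5

Row minima: North → -5, South → -10; maximin = -5.
Column maxima: Reinforce → -1, Withdraw → -4; minimax = -4.
-5 ≠ -4, so there is no saddle point; optimal play is mixed.
Let the attacker play North with probability p. Expected payoff against Reinforce: (-1)p + (-10)(1−p) = 9p − 10; against Withdraw: (-5)p + (-4)(1−p) = −p − 4.
Setting these equal: 9p − 10 = −p − 4 ⇒ 10p = 6 ⇒ p = 3/5, and the value is (9)·(3/5) − 10 = -23/5.
For the defender: with q = P(Reinforce), equating North's and South's payoffs gives 4q − 5 = −6q − 4 ⇒ q = 1/10.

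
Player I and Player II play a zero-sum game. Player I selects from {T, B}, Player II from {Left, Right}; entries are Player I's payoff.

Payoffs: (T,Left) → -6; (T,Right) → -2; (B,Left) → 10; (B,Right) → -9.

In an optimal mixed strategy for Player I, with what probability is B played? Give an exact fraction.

4/23

Row minima: T → -6, B → -9; maximin = -6.
Column maxima: Left → 10, Right → -2; minimax = -2.
-6 ≠ -2, so there is no saddle point; optimal play is mixed.
Let Player I play T with probability p. Expected payoff against Left: (-6)p + 10(1−p) = −16p + 10; against Right: (-2)p + (-9)(1−p) = 7p − 9.
Setting these equal: −16p + 10 = 7p − 9 ⇒ −23p = -19 ⇒ p = 19/23, and the value is (-16)·(19/23) + 10 = -74/23.
For Player II: with q = P(Left), equating T's and B's payoffs gives −4q − 2 = 19q − 9 ⇒ q = 7/23.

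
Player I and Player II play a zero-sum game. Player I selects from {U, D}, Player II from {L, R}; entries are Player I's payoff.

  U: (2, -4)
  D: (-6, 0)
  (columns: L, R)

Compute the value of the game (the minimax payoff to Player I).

Row minima: U → -4, D → -6; maximin = -4.
Column maxima: L → 2, R → 0; minimax = 0.
-4 ≠ 0, so there is no saddle point; optimal play is mixed.
Let Player I play U with probability p. Expected payoff against L: 2p + (-6)(1−p) = 8p − 6; against R: (-4)p + 0(1−p) = −4p.
Setting these equal: 8p − 6 = −4p ⇒ 12p = 6 ⇒ p = 1/2, and the value is (8)·(1/2) − 6 = -2.
For Player II: with q = P(L), equating U's and D's payoffs gives 6q − 4 = −6q ⇒ q = 1/3.

-2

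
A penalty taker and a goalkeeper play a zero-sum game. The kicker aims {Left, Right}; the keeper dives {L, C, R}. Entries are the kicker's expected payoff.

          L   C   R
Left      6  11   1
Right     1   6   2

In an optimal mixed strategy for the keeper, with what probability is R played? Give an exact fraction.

Row minima: Left → 1, Right → 1; maximin = 1.
Column maxima: L → 6, C → 11, R → 2; minimax = 2.
1 ≠ 2, so there is no saddle point; optimal play is mixed.
C is strictly dominated by L (it gives the kicker strictly more in every row), so the keeper never plays it.
On the remaining 2×2 (Left, Right vs L, R):
Let the kicker play Left with probability p. Expected payoff against L: 6p + 1(1−p) = 5p + 1; against R: 1p + 2(1−p) = −p + 2.
Setting these equal: 5p + 1 = −p + 2 ⇒ 6p = 1 ⇒ p = 1/6, and the value is (5)·(1/6) + 1 = 11/6.
For the keeper: with q = P(L), equating Left's and Right's payoffs gives 5q + 1 = −q + 2 ⇒ q = 1/6.

5/6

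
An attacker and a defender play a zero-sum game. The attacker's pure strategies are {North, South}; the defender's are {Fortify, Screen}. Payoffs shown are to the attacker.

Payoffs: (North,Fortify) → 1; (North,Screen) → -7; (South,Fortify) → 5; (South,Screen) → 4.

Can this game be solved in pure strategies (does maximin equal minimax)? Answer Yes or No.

Row minima: North → -7, South → 4; maximin = 4.
Column maxima: Fortify → 5, Screen → 4; minimax = 4.
maximin = minimax = 4, so a saddle point exists.

Yes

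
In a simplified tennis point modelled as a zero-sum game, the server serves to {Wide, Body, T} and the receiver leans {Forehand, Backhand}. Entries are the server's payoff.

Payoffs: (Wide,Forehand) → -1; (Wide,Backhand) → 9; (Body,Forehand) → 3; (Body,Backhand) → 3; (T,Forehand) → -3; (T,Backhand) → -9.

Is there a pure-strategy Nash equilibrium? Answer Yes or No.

Row minima: Wide → -1, Body → 3, T → -9; maximin = 3.
Column maxima: Forehand → 3, Backhand → 9; minimax = 3.
maximin = minimax = 3, so a saddle point exists.

Yes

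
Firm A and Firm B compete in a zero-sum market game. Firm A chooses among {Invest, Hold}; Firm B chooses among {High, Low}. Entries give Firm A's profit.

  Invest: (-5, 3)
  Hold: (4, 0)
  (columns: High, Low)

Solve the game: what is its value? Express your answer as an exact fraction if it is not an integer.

Row minima: Invest → -5, Hold → 0; maximin = 0.
Column maxima: High → 4, Low → 3; minimax = 3.
0 ≠ 3, so there is no saddle point; optimal play is mixed.
Let Firm A play Invest with probability p. Expected payoff against High: (-5)p + 4(1−p) = −9p + 4; against Low: 3p + 0(1−p) = 3p.
Setting these equal: −9p + 4 = 3p ⇒ −12p = -4 ⇒ p = 1/3, and the value is (-9)·(1/3) + 4 = 1.
For Firm B: with q = P(High), equating Invest's and Hold's payoffs gives −8q + 3 = 4q ⇒ q = 1/4.

1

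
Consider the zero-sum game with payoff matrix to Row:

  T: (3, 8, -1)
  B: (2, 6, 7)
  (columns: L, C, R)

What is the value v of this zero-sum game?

23/9

Row minima: T → -1, B → 2; maximin = 2.
Column maxima: L → 3, C → 8, R → 7; minimax = 3.
2 ≠ 3, so there is no saddle point; optimal play is mixed.
C is strictly dominated by L (it gives Row strictly more in every row), so Column never plays it.
On the remaining 2×2 (T, B vs L, R):
Let Row play T with probability p. Expected payoff against L: 3p + 2(1−p) = p + 2; against R: (-1)p + 7(1−p) = −8p + 7.
Setting these equal: p + 2 = −8p + 7 ⇒ 9p = 5 ⇒ p = 5/9, and the value is (1)·(5/9) + 2 = 23/9.
For Column: with q = P(L), equating T's and B's payoffs gives 4q − 1 = −5q + 7 ⇒ q = 8/9.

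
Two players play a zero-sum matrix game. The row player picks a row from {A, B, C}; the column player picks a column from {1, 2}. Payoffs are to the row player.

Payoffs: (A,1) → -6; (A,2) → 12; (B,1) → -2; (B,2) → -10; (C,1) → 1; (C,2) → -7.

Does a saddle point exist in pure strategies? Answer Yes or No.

Row minima: A → -6, B → -10, C → -7; maximin = -6.
Column maxima: 1 → 1, 2 → 12; minimax = 1.
-6 ≠ 1, so no pure-strategy equilibrium exists.

No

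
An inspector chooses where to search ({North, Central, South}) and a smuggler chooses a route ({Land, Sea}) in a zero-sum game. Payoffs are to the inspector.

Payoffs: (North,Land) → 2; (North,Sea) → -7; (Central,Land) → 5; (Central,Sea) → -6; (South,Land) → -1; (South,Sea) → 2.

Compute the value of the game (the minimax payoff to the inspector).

Row minima: North → -7, Central → -6, South → -1; maximin = -1.
Column maxima: Land → 5, Sea → 2; minimax = 2.
-1 ≠ 2, so there is no saddle point; optimal play is mixed.
North is strictly dominated by Central, so the inspector never plays it.
On the remaining 2×2 (Central, South vs Land, Sea):
Let the inspector play Central with probability p. Expected payoff against Land: 5p + (-1)(1−p) = 6p − 1; against Sea: (-6)p + 2(1−p) = −8p + 2.
Setting these equal: 6p − 1 = −8p + 2 ⇒ 14p = 3 ⇒ p = 3/14, and the value is (6)·(3/14) − 1 = 2/7.
For the smuggler: with q = P(Land), equating Central's and South's payoffs gives 11q − 6 = −3q + 2 ⇒ q = 4/7.

2/7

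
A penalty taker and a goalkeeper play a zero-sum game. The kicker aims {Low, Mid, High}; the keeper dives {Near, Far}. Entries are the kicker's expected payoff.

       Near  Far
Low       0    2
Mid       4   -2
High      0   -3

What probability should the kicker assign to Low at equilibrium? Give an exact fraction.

Row minima: Low → 0, Mid → -2, High → -3; maximin = 0.
Column maxima: Near → 4, Far → 2; minimax = 2.
0 ≠ 2, so there is no saddle point; optimal play is mixed.
High is strictly dominated by Mid, so the kicker never plays it.
On the remaining 2×2 (Low, Mid vs Near, Far):
Let the kicker play Low with probability p. Expected payoff against Near: 0p + 4(1−p) = −4p + 4; against Far: 2p + (-2)(1−p) = 4p − 2.
Setting these equal: −4p + 4 = 4p − 2 ⇒ −8p = -6 ⇒ p = 3/4, and the value is (-4)·(3/4) + 4 = 1.
For the keeper: with q = P(Near), equating Low's and Mid's payoffs gives −2q + 2 = 6q − 2 ⇒ q = 1/2.

3/4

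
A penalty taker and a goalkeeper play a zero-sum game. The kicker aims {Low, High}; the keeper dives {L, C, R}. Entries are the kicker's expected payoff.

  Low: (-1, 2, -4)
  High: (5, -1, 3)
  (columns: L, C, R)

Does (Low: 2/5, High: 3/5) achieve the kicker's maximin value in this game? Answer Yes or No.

Against L this mix gives (2/5)·(-1) + (3/5)·5 = 13/5.
Against C this mix gives (2/5)·2 + (3/5)·(-1) = 1/5.
Against R this mix gives (2/5)·(-4) + (3/5)·3 = 1/5.
All of the keeper's active replies (C, R) yield 1/5, and no column does worse for the kicker. The mix makes the keeper indifferent and guarantees 1/5, so it is optimal.

Yes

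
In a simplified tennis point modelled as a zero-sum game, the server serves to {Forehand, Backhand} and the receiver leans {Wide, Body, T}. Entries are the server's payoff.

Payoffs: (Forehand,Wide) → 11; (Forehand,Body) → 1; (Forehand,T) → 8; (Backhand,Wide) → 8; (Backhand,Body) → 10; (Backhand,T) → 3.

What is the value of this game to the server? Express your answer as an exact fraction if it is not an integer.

11/2

Row minima: Forehand → 1, Backhand → 3; maximin = 3.
Column maxima: Wide → 11, Body → 10, T → 8; minimax = 8.
3 ≠ 8, so there is no saddle point; optimal play is mixed.
Wide is strictly dominated by T (it gives the server strictly more in every row), so the receiver never plays it.
On the remaining 2×2 (Forehand, Backhand vs Body, T):
Let the server play Forehand with probability p. Expected payoff against Body: 1p + 10(1−p) = −9p + 10; against T: 8p + 3(1−p) = 5p + 3.
Setting these equal: −9p + 10 = 5p + 3 ⇒ −14p = -7 ⇒ p = 1/2, and the value is (-9)·(1/2) + 10 = 11/2.
For the receiver: with q = P(Body), equating Forehand's and Backhand's payoffs gives −7q + 8 = 7q + 3 ⇒ q = 5/14.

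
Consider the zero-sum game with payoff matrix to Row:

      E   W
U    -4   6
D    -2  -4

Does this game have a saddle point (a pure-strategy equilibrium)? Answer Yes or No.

No

Row minima: U → -4, D → -4; maximin = -4.
Column maxima: E → -2, W → 6; minimax = -2.
-4 ≠ -2, so no pure-strategy equilibrium exists.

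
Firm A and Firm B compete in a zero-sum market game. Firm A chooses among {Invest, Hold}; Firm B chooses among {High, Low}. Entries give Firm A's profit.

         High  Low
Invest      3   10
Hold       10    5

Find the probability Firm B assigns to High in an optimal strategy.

5/12

Row minima: Invest → 3, Hold → 5; maximin = 5.
Column maxima: High → 10, Low → 10; minimax = 10.
5 ≠ 10, so there is no saddle point; optimal play is mixed.
Let Firm A play Invest with probability p. Expected payoff against High: 3p + 10(1−p) = −7p + 10; against Low: 10p + 5(1−p) = 5p + 5.
Setting these equal: −7p + 10 = 5p + 5 ⇒ −12p = -5 ⇒ p = 5/12, and the value is (-7)·(5/12) + 10 = 85/12.
For Firm B: with q = P(High), equating Invest's and Hold's payoffs gives −7q + 10 = 5q + 5 ⇒ q = 5/12.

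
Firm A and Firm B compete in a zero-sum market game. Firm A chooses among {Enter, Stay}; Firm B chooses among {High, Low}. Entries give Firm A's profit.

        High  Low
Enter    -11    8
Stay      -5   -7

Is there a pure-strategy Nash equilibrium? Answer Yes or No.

Row minima: Enter → -11, Stay → -7; maximin = -7.
Column maxima: High → -5, Low → 8; minimax = -5.
-7 ≠ -5, so no pure-strategy equilibrium exists.

No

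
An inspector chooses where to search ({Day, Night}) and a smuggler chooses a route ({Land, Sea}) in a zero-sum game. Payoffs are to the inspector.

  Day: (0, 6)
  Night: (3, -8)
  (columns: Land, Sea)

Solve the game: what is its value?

Row minima: Day → 0, Night → -8; maximin = 0.
Column maxima: Land → 3, Sea → 6; minimax = 3.
0 ≠ 3, so there is no saddle point; optimal play is mixed.
Let the inspector play Day with probability p. Expected payoff against Land: 0p + 3(1−p) = −3p + 3; against Sea: 6p + (-8)(1−p) = 14p − 8.
Setting these equal: −3p + 3 = 14p − 8 ⇒ −17p = -11 ⇒ p = 11/17, and the value is (-3)·(11/17) + 3 = 18/17.
For the smuggler: with q = P(Land), equating Day's and Night's payoffs gives −6q + 6 = 11q − 8 ⇒ q = 14/17.

18/17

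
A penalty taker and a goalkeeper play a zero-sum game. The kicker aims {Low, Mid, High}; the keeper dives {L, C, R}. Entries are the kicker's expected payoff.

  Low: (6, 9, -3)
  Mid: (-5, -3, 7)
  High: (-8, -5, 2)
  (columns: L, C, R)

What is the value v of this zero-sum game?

Row minima: Low → -3, Mid → -5, High → -8; maximin = -3.
Column maxima: L → 6, C → 9, R → 7; minimax = 6.
-3 ≠ 6, so there is no saddle point; optimal play is mixed.
High is strictly dominated by Mid, so the kicker never plays it.
C is strictly dominated by L (it gives the kicker strictly more in every row), so the keeper never plays it.
On the remaining 2×2 (Low, Mid vs L, R):
Let the kicker play Low with probability p. Expected payoff against L: 6p + (-5)(1−p) = 11p − 5; against R: (-3)p + 7(1−p) = −10p + 7.
Setting these equal: 11p − 5 = −10p + 7 ⇒ 21p = 12 ⇒ p = 4/7, and the value is (11)·(4/7) − 5 = 9/7.
For the keeper: with q = P(L), equating Low's and Mid's payoffs gives 9q − 3 = −12q + 7 ⇒ q = 10/21.

9/7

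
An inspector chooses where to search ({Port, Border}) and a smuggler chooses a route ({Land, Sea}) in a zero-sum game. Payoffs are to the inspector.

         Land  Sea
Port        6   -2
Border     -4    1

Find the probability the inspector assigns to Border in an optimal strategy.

8/13

Row minima: Port → -2, Border → -4; maximin = -2.
Column maxima: Land → 6, Sea → 1; minimax = 1.
-2 ≠ 1, so there is no saddle point; optimal play is mixed.
Let the inspector play Port with probability p. Expected payoff against Land: 6p + (-4)(1−p) = 10p − 4; against Sea: (-2)p + 1(1−p) = −3p + 1.
Setting these equal: 10p − 4 = −3p + 1 ⇒ 13p = 5 ⇒ p = 5/13, and the value is (10)·(5/13) − 4 = -2/13.
For the smuggler: with q = P(Land), equating Port's and Border's payoffs gives 8q − 2 = −5q + 1 ⇒ q = 3/13.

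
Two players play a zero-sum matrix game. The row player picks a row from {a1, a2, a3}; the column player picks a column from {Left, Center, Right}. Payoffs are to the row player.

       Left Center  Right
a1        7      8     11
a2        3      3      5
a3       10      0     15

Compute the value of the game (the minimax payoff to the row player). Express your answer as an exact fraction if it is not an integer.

80/11

Row minima: a1 → 7, a2 → 3, a3 → 0; maximin = 7.
Column maxima: Left → 10, Center → 8, Right → 15; minimax = 8.
7 ≠ 8, so there is no saddle point; optimal play is mixed.
a2 is strictly dominated by a1, so the row player never plays it.
Right is strictly dominated by Left (it gives the row player strictly more in every row), so the column player never plays it.
On the remaining 2×2 (a1, a3 vs Left, Center):
Let the row player play a1 with probability p. Expected payoff against Left: 7p + 10(1−p) = −3p + 10; against Center: 8p + 0(1−p) = 8p.
Setting these equal: −3p + 10 = 8p ⇒ −11p = -10 ⇒ p = 10/11, and the value is (-3)·(10/11) + 10 = 80/11.
For the column player: with q = P(Left), equating a1's and a3's payoffs gives −q + 8 = 10q ⇒ q = 8/11.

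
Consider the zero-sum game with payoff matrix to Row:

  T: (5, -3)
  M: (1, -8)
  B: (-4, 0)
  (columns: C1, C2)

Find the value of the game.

Row minima: T → -3, M → -8, B → -4; maximin = -3.
Column maxima: C1 → 5, C2 → 0; minimax = 0.
-3 ≠ 0, so there is no saddle point; optimal play is mixed.
M is strictly dominated by T, so Row never plays it.
On the remaining 2×2 (T, B vs C1, C2):
Let Row play T with probability p. Expected payoff against C1: 5p + (-4)(1−p) = 9p − 4; against C2: (-3)p + 0(1−p) = −3p.
Setting these equal: 9p − 4 = −3p ⇒ 12p = 4 ⇒ p = 1/3, and the value is (9)·(1/3) − 4 = -1.
For Column: with q = P(C1), equating T's and B's payoffs gives 8q − 3 = −4q ⇒ q = 1/4.

-1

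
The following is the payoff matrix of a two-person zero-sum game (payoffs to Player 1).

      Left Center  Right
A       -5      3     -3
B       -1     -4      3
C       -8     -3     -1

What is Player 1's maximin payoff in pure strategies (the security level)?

-4

Row minima: A → -5, B → -4, C → -8.
The best of these is -4.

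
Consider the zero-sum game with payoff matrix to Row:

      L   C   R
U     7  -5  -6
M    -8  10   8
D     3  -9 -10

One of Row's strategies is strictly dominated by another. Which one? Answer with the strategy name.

U gives a strictly higher payoff than D against every column: 7 > 3, -5 > -9, -6 > -10.
So D is strictly dominated and Row never plays it.

D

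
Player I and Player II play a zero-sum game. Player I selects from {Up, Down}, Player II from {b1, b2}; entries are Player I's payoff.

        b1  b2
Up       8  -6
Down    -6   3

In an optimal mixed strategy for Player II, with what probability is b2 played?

Row minima: Up → -6, Down → -6; maximin = -6.
Column maxima: b1 → 8, b2 → 3; minimax = 3.
-6 ≠ 3, so there is no saddle point; optimal play is mixed.
Let Player I play Up with probability p. Expected payoff against b1: 8p + (-6)(1−p) = 14p − 6; against b2: (-6)p + 3(1−p) = −9p + 3.
Setting these equal: 14p − 6 = −9p + 3 ⇒ 23p = 9 ⇒ p = 9/23, and the value is (14)·(9/23) − 6 = -12/23.
For Player II: with q = P(b1), equating Up's and Down's payoffs gives 14q − 6 = −9q + 3 ⇒ q = 9/23.

14/23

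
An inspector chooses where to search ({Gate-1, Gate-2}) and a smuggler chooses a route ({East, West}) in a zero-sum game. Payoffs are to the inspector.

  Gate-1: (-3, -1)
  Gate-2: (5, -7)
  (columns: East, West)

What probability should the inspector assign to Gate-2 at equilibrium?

Row minima: Gate-1 → -3, Gate-2 → -7; maximin = -3.
Column maxima: East → 5, West → -1; minimax = -1.
-3 ≠ -1, so there is no saddle point; optimal play is mixed.
Let the inspector play Gate-1 with probability p. Expected payoff against East: (-3)p + 5(1−p) = −8p + 5; against West: (-1)p + (-7)(1−p) = 6p − 7.
Setting these equal: −8p + 5 = 6p − 7 ⇒ −14p = -12 ⇒ p = 6/7, and the value is (-8)·(6/7) + 5 = -13/7.
For the smuggler: with q = P(East), equating Gate-1's and Gate-2's payoffs gives −2q − 1 = 12q − 7 ⇒ q = 3/7.

1/7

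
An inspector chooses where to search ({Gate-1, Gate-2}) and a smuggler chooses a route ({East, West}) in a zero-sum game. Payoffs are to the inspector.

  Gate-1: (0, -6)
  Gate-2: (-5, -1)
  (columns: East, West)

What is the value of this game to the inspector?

Row minima: Gate-1 → -6, Gate-2 → -5; maximin = -5.
Column maxima: East → 0, West → -1; minimax = -1.
-5 ≠ -1, so there is no saddle point; optimal play is mixed.
Let the inspector play Gate-1 with probability p. Expected payoff against East: 0p + (-5)(1−p) = 5p − 5; against West: (-6)p + (-1)(1−p) = −5p − 1.
Setting these equal: 5p − 5 = −5p − 1 ⇒ 10p = 4 ⇒ p = 2/5, and the value is (5)·(2/5) − 5 = -3.
For the smuggler: with q = P(East), equating Gate-1's and Gate-2's payoffs gives 6q − 6 = −4q − 1 ⇒ q = 1/2.

-3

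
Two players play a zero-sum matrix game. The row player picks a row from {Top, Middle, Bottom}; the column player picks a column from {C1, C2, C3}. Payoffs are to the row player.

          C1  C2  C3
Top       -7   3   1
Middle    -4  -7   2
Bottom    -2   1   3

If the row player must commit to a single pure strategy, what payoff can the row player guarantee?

-2

Row minima: Top → -7, Middle → -7, Bottom → -2.
The best of these is -2.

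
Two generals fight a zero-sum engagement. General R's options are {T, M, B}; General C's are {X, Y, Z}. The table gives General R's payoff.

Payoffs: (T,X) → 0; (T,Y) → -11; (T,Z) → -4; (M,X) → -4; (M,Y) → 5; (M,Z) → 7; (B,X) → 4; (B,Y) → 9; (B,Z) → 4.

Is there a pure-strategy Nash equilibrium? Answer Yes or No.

Row minima: T → -11, M → -4, B → 4; maximin = 4.
Column maxima: X → 4, Y → 9, Z → 7; minimax = 4.
maximin = minimax = 4, so a saddle point exists.

Yes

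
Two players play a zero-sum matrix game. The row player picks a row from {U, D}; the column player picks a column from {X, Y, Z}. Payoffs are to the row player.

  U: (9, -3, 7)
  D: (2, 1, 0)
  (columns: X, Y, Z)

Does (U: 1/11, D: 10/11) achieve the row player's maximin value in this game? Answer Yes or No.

Yes

Against X this mix gives (1/11)·9 + (10/11)·2 = 29/11.
Against Y this mix gives (1/11)·(-3) + (10/11)·1 = 7/11.
Against Z this mix gives (1/11)·7 + (10/11)·0 = 7/11.
All of the column player's active replies (Y, Z) yield 7/11, and no column does worse for the row player. The mix makes the column player indifferent and guarantees 7/11, so it is optimal.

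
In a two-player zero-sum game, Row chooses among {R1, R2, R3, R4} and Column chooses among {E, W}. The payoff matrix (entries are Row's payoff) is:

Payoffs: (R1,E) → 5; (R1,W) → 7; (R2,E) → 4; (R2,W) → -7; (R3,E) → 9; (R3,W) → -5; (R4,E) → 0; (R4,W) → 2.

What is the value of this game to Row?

Row minima: R1 → 5, R2 → -7, R3 → -5, R4 → 0; maximin = 5.
Column maxima: E → 9, W → 7; minimax = 7.
5 ≠ 7, so there is no saddle point; optimal play is mixed.
R2 is strictly dominated by R1, so Row never plays it.
R4 is strictly dominated by R1, so Row never plays it.
On the remaining 2×2 (R1, R3 vs E, W):
Let Row play R1 with probability p. Expected payoff against E: 5p + 9(1−p) = −4p + 9; against W: 7p + (-5)(1−p) = 12p − 5.
Setting these equal: −4p + 9 = 12p − 5 ⇒ −16p = -14 ⇒ p = 7/8, and the value is (-4)·(7/8) + 9 = 11/2.
For Column: with q = P(E), equating R1's and R3's payoffs gives −2q + 7 = 14q − 5 ⇒ q = 3/4.

11/2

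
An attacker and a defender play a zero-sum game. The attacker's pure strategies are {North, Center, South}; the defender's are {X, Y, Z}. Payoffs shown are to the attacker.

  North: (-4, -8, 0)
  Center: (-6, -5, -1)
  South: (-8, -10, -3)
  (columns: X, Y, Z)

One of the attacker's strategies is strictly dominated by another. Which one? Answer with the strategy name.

South

North gives a strictly higher payoff than South against every column: -4 > -8, -8 > -10, 0 > -3.
So South is strictly dominated and the attacker never plays it.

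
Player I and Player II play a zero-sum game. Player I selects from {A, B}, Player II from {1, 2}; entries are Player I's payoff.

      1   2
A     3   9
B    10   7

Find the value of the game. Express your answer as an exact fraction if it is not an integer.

Row minima: A → 3, B → 7; maximin = 7.
Column maxima: 1 → 10, 2 → 9; minimax = 9.
7 ≠ 9, so there is no saddle point; optimal play is mixed.
Let Player I play A with probability p. Expected payoff against 1: 3p + 10(1−p) = −7p + 10; against 2: 9p + 7(1−p) = 2p + 7.
Setting these equal: −7p + 10 = 2p + 7 ⇒ −9p = -3 ⇒ p = 1/3, and the value is (-7)·(1/3) + 10 = 23/3.
For Player II: with q = P(1), equating A's and B's payoffs gives −6q + 9 = 3q + 7 ⇒ q = 2/9.

23/3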